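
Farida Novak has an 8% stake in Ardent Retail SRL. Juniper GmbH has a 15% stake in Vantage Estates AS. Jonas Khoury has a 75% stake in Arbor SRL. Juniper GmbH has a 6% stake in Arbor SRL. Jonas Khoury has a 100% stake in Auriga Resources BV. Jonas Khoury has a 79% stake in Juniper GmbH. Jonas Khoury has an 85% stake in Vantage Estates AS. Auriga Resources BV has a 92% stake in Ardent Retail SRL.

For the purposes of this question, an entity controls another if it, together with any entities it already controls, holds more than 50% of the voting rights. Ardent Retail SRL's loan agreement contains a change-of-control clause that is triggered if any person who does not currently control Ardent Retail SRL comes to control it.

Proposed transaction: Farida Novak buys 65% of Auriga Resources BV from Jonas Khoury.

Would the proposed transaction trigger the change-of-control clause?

The purchase adds only to Farida's holdings (Jonas's stake shrinks), so Farida is the only person who could newly come to control Ardent.
Farida's largest direct stake is 8% in Ardent, which does not meet the threshold, so Farida controls no company.
In Ardent, Farida's side holds only 8%, not > 50%.
So before the transaction, Farida does not control Ardent.
After the purchase, Farida holds 65% of Auriga directly, and Jonas's stake falls to 35%.
Farida holds 65% of Auriga, so Farida controls Auriga.
Farida and Auriga together hold 8% + 92% = 100% of Ardent, so Farida controls Ardent.
Farida did not control Ardent before and does after, so the clause is triggered.

Yes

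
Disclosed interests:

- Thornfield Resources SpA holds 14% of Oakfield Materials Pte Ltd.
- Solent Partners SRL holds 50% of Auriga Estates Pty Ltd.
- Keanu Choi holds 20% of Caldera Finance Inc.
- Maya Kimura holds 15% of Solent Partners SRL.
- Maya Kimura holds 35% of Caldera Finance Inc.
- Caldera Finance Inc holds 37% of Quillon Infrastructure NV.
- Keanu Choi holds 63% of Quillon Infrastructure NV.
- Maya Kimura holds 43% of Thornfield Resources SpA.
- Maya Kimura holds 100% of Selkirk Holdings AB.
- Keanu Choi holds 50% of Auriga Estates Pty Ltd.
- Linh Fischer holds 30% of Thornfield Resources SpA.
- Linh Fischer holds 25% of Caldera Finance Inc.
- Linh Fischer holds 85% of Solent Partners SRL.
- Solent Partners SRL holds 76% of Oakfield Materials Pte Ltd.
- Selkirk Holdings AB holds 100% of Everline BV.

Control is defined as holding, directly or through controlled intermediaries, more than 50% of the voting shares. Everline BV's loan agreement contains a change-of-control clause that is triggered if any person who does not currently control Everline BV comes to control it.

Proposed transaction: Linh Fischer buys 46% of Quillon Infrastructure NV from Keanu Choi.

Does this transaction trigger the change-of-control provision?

No

The purchase adds only to Linh's holdings (Keanu's stake shrinks), so Linh is the only person who could newly come to control Everline.
Linh holds 85% of Solent, so Linh controls Solent.
Solent holds 76% of Oakfield, so Linh controls Oakfield.
Neither Linh nor any entity Linh controls holds any voting interest in Everline.
So before the transaction, Linh does not control Everline.
After the purchase, Linh holds 46% of Quillon directly, and Keanu's stake falls to 17%.
Linh's side now holds 46% of Quillon, not > 50%, so Linh still does not control Quillon.
After the transaction, neither Linh nor any entity Linh controls holds a voting interest in Everline, so Linh still does not control it.
No new person acquires control, so the clause is not triggered.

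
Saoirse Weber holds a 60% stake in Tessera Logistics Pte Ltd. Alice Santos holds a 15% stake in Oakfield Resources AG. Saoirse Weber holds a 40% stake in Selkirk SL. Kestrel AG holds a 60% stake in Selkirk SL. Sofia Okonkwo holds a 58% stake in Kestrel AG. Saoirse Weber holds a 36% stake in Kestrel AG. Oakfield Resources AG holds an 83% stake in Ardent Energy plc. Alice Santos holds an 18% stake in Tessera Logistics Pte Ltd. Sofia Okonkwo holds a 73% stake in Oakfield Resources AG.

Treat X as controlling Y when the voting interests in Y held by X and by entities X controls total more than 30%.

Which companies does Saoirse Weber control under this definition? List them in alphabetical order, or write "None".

Saoirse holds 60% of Tessera, so Saoirse controls Tessera.
Saoirse holds 36% of Kestrel, so Saoirse controls Kestrel.
Kestrel and Saoirse together hold 60% + 40% = 100% of Selkirk, so Saoirse controls Selkirk.
No other company's threshold is met.

Kestrel AG, Selkirk SL, Tessera Logistics Pte Ltd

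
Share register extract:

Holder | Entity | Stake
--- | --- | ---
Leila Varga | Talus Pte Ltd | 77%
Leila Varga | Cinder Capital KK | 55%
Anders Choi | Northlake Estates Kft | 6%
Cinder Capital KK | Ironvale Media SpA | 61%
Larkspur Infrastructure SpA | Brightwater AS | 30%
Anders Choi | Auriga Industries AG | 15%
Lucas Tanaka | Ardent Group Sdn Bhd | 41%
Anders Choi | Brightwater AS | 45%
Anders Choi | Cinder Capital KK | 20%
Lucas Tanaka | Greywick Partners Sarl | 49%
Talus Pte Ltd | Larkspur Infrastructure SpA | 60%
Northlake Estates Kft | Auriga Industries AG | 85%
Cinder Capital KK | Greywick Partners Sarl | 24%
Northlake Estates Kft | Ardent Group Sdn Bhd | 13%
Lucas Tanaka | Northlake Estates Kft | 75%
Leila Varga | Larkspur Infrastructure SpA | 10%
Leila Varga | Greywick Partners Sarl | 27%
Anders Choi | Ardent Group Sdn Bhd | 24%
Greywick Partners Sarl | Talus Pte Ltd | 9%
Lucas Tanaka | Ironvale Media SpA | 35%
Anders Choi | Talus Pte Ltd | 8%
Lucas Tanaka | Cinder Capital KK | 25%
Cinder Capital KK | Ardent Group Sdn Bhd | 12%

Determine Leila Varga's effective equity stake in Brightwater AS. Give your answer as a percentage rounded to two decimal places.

17.51%

Leila reaches Brightwater along 4 paths.
Via Talus → Larkspur: 77% × 60% × 30% = 13.86%.
Via Greywick → Talus → Larkspur: 27% × 9% × 60% × 30% = 0.4374%.
Via Cinder → Greywick → Talus → Larkspur: 55% × 24% × 9% × 60% × 30% = 0.21384%.
Via Larkspur: 10% × 30% = 3%.
Total: 13.86% + 0.4374% + 0.21384% + 3% = 17.51124%.
Rounded: 17.51%.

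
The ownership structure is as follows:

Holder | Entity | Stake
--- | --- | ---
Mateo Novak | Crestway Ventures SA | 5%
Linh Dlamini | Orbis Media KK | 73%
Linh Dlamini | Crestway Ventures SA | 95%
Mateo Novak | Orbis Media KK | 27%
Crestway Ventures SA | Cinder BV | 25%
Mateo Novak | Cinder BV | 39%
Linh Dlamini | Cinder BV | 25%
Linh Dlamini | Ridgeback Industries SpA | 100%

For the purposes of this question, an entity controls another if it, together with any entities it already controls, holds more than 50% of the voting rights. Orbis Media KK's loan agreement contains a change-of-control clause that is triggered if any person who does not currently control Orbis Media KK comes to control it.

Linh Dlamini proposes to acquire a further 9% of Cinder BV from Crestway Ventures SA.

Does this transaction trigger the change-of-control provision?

No

The purchase adds only to Linh's holdings (Crestway's stake shrinks), so Linh is the only person who could newly come to control Orbis.
Linh holds 73% of Orbis, so Linh controls Orbis.
So Linh already controls Orbis before the transaction.
After the purchase, Linh's direct stake in Cinder rises to 25% + 9% = 34%, and Crestway's stake falls to 16%.
Linh controlled Orbis already, so this is not a new person acquiring control; every other person's position is unchanged or reduced.
No new person acquires control, so the clause is not triggered.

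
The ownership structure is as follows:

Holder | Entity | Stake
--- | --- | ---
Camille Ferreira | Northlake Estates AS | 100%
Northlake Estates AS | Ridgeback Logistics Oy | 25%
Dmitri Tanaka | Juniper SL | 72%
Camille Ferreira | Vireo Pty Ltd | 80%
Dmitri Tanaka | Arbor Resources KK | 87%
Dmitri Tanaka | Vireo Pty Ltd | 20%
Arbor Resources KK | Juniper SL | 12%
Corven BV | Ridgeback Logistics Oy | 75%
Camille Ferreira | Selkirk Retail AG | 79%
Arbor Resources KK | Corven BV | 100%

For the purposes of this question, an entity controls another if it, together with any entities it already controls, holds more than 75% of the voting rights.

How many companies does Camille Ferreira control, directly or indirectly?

Camille holds 80% of Vireo, so Camille controls Vireo.
Camille holds 100% of Northlake, so Camille controls Northlake.
Camille holds 79% of Selkirk, so Camille controls Selkirk.
No other company's threshold is met.
Camille controls 3 companies.

3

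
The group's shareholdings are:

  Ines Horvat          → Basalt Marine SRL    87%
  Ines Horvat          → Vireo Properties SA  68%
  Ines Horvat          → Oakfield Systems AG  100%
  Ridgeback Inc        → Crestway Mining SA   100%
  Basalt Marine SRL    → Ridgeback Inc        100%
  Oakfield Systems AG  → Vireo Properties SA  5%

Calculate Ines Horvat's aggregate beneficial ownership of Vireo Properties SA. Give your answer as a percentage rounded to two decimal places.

Ines reaches Vireo along 2 paths.
Via Oakfield: 100% × 5% = 5%.
Direct stake: 68% = 68%.
Total: 5% + 68% = 73%.
Rounded: 73.00%.

73.00%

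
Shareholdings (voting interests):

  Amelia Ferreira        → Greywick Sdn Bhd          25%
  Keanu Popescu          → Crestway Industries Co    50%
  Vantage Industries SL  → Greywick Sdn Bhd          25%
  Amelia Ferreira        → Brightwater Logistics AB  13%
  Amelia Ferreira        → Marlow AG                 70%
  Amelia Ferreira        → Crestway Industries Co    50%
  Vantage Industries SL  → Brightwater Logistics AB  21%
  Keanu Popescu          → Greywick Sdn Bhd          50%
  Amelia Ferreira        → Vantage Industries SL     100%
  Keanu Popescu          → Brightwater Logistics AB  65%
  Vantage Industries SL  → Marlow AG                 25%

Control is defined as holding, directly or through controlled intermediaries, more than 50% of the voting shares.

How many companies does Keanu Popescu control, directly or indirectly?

1

Keanu holds 65% of Brightwater, so Keanu controls Brightwater.
No other company's threshold is met.
Keanu controls 1 company.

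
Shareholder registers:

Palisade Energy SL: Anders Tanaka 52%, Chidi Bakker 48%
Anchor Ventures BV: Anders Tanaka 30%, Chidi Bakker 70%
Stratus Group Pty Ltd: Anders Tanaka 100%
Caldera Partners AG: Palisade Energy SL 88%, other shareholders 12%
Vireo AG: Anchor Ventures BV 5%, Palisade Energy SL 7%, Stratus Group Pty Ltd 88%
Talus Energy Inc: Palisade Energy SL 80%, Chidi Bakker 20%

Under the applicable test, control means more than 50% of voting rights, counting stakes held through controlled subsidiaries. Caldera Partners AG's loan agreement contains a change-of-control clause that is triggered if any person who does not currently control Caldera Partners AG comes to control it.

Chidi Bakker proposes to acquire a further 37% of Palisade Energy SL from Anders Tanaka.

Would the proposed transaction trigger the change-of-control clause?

Yes

The purchase adds only to Chidi's holdings (Anders's stake shrinks), so Chidi is the only person who could newly come to control Caldera.
Chidi holds 70% of Anchor, so Chidi controls Anchor.
Neither Chidi nor any entity Chidi controls holds any voting interest in Caldera.
So before the transaction, Chidi does not control Caldera.
After the purchase, Chidi's direct stake in Palisade rises to 48% + 37% = 85%, and Anders's stake falls to 15%.
Chidi holds 85% of Palisade, so Chidi controls Palisade.
Palisade holds 88% of Caldera, so Chidi controls Caldera.
Chidi did not control Caldera before and does after, so the clause is triggered.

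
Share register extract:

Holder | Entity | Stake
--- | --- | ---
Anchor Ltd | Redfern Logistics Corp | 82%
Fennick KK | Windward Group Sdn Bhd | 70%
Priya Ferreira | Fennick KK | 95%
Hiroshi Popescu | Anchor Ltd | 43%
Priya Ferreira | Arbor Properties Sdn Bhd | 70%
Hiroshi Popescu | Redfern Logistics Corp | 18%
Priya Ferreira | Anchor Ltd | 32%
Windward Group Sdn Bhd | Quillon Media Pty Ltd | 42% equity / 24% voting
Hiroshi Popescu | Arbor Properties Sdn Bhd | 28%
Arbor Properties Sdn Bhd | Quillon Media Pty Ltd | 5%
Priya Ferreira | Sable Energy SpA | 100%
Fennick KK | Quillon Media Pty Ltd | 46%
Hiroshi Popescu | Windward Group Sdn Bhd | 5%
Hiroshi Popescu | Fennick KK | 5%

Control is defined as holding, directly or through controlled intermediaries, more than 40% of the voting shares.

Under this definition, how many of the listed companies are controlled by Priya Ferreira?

5

Priya holds 70% of Arbor, so Priya controls Arbor.
Priya holds 95% of Fennick, so Priya controls Fennick.
Fennick holds 70% of Windward, so Priya controls Windward.
Windward and Fennick and Arbor together hold 24% + 46% + 5% = 75% of Quillon, so Priya controls Quillon.
Priya holds 100% of Sable, so Priya controls Sable.
No other company's threshold is met.
Priya controls 5 companies.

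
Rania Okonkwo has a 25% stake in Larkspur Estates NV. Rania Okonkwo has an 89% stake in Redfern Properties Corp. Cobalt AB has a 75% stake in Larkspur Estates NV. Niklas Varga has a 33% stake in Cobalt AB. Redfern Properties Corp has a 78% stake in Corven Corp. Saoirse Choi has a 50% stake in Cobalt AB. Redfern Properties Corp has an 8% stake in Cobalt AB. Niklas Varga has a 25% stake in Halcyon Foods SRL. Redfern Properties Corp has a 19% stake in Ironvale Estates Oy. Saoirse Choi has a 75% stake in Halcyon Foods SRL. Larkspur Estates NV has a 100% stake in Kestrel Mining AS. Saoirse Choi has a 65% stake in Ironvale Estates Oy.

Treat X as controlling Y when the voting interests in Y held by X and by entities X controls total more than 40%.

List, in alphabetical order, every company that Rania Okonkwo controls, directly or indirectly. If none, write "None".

Corven Corp, Redfern Properties Corp

Rania holds 89% of Redfern, so Rania controls Redfern.
Redfern holds 78% of Corven, so Rania controls Corven.
No other company's threshold is met.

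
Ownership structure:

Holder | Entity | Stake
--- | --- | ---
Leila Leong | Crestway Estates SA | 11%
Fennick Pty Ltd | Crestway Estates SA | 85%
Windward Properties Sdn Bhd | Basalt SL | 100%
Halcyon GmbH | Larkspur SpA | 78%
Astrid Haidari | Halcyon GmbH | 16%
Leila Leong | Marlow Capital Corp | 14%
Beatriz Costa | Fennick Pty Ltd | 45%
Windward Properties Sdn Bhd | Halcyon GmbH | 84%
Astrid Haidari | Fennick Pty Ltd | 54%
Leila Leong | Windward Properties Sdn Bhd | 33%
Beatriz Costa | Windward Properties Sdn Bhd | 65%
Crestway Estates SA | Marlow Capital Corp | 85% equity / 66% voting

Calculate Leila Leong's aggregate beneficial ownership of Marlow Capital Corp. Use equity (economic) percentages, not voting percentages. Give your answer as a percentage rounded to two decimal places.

Leila reaches Marlow along 2 paths.
Direct stake: 14% = 14%.
Via Crestway: 11% × 85% = 9.35%.
Total: 14% + 9.35% = 23.35%.

23.35%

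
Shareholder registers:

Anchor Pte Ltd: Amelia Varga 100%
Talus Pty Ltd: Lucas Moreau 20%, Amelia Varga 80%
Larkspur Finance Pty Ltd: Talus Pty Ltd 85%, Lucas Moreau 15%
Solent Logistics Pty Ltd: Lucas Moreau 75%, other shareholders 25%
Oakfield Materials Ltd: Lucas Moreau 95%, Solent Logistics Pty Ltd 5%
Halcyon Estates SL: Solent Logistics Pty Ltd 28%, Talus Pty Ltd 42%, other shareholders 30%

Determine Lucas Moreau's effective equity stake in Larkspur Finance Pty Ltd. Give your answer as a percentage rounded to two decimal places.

Lucas reaches Larkspur along 2 paths.
Via Talus: 20% × 85% = 17%.
Direct stake: 15% = 15%.
Total: 17% + 15% = 32%.
Rounded: 32.00%.

32.00%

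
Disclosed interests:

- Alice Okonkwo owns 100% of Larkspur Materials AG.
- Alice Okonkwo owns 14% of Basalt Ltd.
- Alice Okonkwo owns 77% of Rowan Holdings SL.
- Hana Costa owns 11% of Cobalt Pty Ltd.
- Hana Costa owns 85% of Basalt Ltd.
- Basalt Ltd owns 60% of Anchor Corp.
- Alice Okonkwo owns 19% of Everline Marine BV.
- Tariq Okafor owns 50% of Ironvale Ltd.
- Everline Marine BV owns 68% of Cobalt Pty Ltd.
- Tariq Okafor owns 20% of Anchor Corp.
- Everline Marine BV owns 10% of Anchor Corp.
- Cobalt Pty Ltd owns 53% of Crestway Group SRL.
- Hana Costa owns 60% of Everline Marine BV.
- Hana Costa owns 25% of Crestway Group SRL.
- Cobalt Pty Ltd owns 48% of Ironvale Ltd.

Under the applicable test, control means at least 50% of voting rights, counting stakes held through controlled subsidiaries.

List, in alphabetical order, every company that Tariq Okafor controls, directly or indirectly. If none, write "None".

Ironvale Ltd

Tariq holds 50% of Ironvale, so Tariq controls Ironvale.
No other company's threshold is met.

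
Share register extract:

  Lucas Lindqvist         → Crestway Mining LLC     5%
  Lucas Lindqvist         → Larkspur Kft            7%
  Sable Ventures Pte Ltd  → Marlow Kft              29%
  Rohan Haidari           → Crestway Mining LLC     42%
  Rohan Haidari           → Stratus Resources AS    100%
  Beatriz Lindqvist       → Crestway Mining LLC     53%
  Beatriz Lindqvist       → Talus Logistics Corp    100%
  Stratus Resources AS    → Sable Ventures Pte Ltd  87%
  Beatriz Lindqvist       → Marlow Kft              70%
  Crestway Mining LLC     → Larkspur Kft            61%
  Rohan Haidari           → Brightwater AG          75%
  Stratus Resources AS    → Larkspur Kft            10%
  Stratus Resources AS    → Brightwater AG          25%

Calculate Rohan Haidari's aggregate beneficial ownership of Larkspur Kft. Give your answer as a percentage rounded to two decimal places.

Rohan reaches Larkspur along 2 paths.
Via Crestway: 42% × 61% = 25.62%.
Via Stratus: 100% × 10% = 10%.
Total: 25.62% + 10% = 35.62%.

35.62%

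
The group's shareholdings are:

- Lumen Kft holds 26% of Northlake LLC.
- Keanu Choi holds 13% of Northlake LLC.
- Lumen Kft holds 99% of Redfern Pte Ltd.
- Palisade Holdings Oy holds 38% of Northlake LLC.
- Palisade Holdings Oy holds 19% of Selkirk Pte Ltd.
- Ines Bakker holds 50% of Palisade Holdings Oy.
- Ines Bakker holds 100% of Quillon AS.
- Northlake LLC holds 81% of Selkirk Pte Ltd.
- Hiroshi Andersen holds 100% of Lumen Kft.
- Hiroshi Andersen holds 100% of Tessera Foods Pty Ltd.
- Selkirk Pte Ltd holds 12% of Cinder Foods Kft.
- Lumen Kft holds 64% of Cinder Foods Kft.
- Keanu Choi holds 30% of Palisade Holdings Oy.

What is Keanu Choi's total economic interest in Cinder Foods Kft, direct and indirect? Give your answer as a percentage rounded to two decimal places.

3.06%

Keanu reaches Cinder along 3 paths.
Via Palisade → Selkirk: 30% × 19% × 12% = 0.684%.
Via Northlake → Selkirk: 13% × 81% × 12% = 1.2636%.
Via Palisade → Northlake → Selkirk: 30% × 38% × 81% × 12% = 1.10808%.
Total: 0.684% + 1.2636% + 1.10808% = 3.05568%.
Rounded: 3.06%.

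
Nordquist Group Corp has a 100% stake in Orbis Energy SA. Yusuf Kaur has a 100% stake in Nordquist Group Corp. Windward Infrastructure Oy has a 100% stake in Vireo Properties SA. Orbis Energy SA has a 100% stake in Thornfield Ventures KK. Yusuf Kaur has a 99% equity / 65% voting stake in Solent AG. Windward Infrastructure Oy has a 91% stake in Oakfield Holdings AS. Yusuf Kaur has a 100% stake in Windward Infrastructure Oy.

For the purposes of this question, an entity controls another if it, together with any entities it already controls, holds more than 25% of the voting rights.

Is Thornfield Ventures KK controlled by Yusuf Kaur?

Yes

Yusuf holds 100% of Nordquist, so Yusuf controls Nordquist.
Nordquist holds 100% of Orbis, so Yusuf controls Orbis.
Orbis holds 100% of Thornfield, so Yusuf controls Thornfield.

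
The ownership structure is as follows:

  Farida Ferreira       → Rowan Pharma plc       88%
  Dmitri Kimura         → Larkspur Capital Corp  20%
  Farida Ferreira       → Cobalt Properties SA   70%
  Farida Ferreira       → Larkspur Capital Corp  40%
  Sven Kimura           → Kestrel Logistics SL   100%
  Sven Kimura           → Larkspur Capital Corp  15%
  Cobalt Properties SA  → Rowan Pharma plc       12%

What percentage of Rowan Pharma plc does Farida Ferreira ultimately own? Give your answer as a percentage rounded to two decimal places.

Farida reaches Rowan along 2 paths.
Via Cobalt: 70% × 12% = 8.4%.
Direct stake: 88% = 88%.
Total: 8.4% + 88% = 96.4%.
Rounded: 96.40%.

96.40%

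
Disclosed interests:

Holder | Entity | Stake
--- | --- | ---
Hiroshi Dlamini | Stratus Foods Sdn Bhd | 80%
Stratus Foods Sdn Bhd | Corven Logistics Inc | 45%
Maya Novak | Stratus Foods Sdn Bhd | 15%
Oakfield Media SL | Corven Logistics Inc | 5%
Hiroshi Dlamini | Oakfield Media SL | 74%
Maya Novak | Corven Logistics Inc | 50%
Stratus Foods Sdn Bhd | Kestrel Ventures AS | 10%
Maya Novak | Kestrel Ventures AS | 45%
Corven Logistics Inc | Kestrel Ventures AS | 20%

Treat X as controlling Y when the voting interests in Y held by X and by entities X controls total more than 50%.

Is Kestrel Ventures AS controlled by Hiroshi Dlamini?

Hiroshi holds 74% of Oakfield, so Hiroshi controls Oakfield.
Hiroshi holds 80% of Stratus, so Hiroshi controls Stratus.
In Kestrel, Hiroshi's side holds only 10%, not > 50%.
So Hiroshi does not control Kestrel.

No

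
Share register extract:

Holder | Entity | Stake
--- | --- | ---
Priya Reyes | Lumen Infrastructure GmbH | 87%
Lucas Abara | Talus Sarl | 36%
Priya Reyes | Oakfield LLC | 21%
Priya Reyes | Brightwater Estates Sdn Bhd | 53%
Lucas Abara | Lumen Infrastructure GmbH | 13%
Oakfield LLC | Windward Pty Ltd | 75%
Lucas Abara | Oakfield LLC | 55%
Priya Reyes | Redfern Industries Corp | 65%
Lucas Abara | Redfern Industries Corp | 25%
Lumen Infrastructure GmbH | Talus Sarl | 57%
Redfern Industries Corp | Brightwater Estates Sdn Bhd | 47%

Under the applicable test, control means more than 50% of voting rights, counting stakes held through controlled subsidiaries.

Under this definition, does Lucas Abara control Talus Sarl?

Lucas holds 55% of Oakfield, so Lucas controls Oakfield.
Oakfield holds 75% of Windward, so Lucas controls Windward.
In Talus, Lucas's side holds only 36%, not > 50%.
So Lucas does not control Talus.

No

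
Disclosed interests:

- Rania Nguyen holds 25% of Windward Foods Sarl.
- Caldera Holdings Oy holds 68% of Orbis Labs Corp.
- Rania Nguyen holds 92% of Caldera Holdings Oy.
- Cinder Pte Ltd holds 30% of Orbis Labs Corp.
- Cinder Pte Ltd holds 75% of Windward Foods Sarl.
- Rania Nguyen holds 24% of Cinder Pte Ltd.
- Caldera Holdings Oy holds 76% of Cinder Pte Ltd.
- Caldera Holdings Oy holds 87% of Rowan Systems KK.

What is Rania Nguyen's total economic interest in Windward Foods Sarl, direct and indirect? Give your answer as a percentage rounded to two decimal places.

95.44%

Rania reaches Windward along 3 paths.
Via Cinder: 24% × 75% = 18%.
Via Caldera → Cinder: 92% × 76% × 75% = 52.44%.
Direct stake: 25% = 25%.
Total: 18% + 52.44% + 25% = 95.44%.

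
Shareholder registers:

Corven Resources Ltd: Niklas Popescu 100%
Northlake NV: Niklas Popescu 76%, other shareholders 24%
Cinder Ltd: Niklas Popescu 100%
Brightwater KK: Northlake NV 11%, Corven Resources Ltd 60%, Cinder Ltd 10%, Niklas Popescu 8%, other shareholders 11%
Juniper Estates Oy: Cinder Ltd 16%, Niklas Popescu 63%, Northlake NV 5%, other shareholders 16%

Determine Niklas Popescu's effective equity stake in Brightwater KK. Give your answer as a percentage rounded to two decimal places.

86.36%

Niklas reaches Brightwater along 4 paths.
Via Northlake: 76% × 11% = 8.36%.
Via Corven: 100% × 60% = 60%.
Via Cinder: 100% × 10% = 10%.
Direct stake: 8% = 8%.
Total: 8.36% + 60% + 10% + 8% = 86.36%.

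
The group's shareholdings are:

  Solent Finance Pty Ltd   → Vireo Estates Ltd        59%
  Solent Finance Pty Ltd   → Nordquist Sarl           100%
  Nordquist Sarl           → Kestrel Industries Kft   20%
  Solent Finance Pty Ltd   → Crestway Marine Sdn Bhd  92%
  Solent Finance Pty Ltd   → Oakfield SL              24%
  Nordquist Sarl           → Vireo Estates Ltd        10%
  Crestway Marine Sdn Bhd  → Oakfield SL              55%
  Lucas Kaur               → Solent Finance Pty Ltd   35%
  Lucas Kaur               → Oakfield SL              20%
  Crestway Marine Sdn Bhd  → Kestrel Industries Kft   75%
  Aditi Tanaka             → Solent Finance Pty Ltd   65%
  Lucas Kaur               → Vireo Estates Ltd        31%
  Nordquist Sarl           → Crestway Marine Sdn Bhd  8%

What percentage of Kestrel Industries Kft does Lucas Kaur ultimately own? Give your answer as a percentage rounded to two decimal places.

Lucas reaches Kestrel along 3 paths.
Via Solent → Nordquist: 35% × 100% × 20% = 7%.
Via Solent → Nordquist → Crestway: 35% × 100% × 8% × 75% = 2.1%.
Via Solent → Crestway: 35% × 92% × 75% = 24.15%.
Total: 7% + 2.1% + 24.15% = 33.25%.

33.25%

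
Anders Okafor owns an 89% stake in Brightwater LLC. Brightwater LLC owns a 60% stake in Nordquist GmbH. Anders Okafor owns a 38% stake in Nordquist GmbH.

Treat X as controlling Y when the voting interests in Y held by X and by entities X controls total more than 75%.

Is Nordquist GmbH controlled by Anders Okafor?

Yes

Anders holds 89% of Brightwater, so Anders controls Brightwater.
Anders and Brightwater together hold 38% + 60% = 98% of Nordquist, so Anders controls Nordquist.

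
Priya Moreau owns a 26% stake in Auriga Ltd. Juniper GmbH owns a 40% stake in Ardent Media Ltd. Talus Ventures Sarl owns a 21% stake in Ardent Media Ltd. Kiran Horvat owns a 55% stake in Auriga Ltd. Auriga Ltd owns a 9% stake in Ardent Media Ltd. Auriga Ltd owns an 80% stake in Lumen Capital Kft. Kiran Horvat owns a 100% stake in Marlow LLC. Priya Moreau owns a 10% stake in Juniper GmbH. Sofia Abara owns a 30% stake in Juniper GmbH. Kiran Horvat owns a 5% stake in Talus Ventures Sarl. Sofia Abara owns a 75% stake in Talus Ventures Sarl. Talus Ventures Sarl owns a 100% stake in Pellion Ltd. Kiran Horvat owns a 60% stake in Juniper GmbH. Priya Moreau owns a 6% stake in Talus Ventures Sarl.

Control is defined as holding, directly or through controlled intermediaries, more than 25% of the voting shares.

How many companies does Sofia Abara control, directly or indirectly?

Sofia holds 75% of Talus, so Sofia controls Talus.
Sofia holds 30% of Juniper, so Sofia controls Juniper.
Talus holds 100% of Pellion, so Sofia controls Pellion.
Talus and Juniper together hold 21% + 40% = 61% of Ardent, so Sofia controls Ardent.
No other company's threshold is met.
Sofia controls 4 companies.

4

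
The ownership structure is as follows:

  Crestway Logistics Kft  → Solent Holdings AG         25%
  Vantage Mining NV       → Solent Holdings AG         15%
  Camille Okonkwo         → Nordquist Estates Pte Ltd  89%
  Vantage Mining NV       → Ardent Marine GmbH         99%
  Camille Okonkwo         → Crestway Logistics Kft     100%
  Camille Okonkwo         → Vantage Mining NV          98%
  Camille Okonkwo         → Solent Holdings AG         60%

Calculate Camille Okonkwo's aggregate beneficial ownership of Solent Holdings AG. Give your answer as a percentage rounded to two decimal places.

99.70%

Camille reaches Solent along 3 paths.
Direct stake: 60% = 60%.
Via Vantage: 98% × 15% = 14.7%.
Via Crestway: 100% × 25% = 25%.
Total: 60% + 14.7% + 25% = 99.7%.
Rounded: 99.70%.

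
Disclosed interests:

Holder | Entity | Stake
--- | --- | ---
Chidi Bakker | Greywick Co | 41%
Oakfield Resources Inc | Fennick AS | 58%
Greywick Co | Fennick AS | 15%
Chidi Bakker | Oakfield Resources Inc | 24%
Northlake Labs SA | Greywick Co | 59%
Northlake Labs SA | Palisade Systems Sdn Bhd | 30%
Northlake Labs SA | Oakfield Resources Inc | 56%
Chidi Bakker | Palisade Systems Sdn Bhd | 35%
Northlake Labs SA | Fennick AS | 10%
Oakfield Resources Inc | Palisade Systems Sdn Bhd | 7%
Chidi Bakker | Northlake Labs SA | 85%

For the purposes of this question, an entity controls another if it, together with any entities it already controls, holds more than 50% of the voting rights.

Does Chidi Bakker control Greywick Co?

Yes

Chidi holds 85% of Northlake, so Chidi controls Northlake.
Northlake and Chidi together hold 59% + 41% = 100% of Greywick, so Chidi controls Greywick.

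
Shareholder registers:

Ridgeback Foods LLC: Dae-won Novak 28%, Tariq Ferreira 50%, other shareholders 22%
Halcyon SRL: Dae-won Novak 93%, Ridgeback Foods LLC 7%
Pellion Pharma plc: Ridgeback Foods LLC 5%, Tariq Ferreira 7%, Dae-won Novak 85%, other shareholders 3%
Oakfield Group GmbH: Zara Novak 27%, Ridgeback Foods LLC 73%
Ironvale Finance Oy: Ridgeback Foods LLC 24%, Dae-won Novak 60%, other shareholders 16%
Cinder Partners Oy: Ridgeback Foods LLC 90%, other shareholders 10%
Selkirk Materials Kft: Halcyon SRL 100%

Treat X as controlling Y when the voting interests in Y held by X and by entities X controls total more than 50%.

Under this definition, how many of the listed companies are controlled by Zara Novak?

Zara's largest direct stake is 27% in Oakfield, which does not meet the threshold.
Zara controls 0 companies.

0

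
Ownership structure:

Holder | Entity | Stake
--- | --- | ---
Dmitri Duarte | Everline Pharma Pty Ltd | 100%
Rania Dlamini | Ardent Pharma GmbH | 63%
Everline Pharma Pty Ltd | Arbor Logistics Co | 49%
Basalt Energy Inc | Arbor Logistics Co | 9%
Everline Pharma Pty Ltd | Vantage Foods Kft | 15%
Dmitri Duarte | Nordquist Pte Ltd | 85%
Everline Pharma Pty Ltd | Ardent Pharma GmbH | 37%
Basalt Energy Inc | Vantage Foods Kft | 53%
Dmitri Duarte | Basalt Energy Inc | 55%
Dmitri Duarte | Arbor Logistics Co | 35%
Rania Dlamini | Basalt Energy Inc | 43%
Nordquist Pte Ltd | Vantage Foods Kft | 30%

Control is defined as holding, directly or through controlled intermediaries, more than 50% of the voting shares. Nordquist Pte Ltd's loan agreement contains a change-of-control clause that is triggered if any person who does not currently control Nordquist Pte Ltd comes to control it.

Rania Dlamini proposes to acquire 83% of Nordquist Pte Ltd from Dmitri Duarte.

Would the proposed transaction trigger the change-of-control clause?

The purchase adds only to Rania's holdings (Dmitri's stake shrinks), so Rania is the only person who could newly come to control Nordquist.
Rania holds 63% of Ardent, so Rania controls Ardent.
Neither Rania nor any entity Rania controls holds any voting interest in Nordquist.
So before the transaction, Rania does not control Nordquist.
After the purchase, Rania holds 83% of Nordquist directly, and Dmitri's stake falls to 2%.
Rania holds 83% of Nordquist, so Rania controls Nordquist.
Rania did not control Nordquist before and does after, so the clause is triggered.

Yes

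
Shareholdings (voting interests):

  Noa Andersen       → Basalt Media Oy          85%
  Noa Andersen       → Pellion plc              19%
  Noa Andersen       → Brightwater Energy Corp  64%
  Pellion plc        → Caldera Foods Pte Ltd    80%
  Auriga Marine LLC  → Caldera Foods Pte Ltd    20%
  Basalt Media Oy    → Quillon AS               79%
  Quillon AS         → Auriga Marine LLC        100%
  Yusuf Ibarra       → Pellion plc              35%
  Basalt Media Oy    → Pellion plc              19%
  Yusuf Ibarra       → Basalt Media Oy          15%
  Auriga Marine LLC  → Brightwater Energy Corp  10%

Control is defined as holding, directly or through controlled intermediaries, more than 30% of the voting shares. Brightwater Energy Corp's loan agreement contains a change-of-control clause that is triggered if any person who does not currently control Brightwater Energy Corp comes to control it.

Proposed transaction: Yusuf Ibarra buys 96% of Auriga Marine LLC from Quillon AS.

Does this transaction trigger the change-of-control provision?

No

The purchase adds only to Yusuf's holdings (Quillon's stake shrinks), so Yusuf is the only person who could newly come to control Brightwater.
Yusuf holds 35% of Pellion, so Yusuf controls Pellion.
Pellion holds 80% of Caldera, so Yusuf controls Caldera.
Neither Yusuf nor any entity Yusuf controls holds any voting interest in Brightwater.
So before the transaction, Yusuf does not control Brightwater.
After the purchase, Yusuf holds 96% of Auriga directly, and Quillon's stake falls to 4%.
Yusuf holds 96% of Auriga, so Yusuf controls Auriga.
Pellion and Auriga together hold 80% + 20% = 100% of Caldera, so Yusuf controls Caldera.
After the transaction, Yusuf's side holds 10% of Brightwater, not > 30%, so Yusuf still does not control Brightwater.
No new person acquires control, so the clause is not triggered.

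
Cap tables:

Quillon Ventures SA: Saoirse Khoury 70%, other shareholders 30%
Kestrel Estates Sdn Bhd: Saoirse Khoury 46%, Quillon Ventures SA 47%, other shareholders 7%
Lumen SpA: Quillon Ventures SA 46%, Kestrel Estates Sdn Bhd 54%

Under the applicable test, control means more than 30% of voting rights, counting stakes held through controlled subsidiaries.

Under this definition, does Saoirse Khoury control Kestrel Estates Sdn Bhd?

Yes

Saoirse holds 70% of Quillon, so Saoirse controls Quillon.
Saoirse and Quillon together hold 46% + 47% = 93% of Kestrel, so Saoirse controls Kestrel.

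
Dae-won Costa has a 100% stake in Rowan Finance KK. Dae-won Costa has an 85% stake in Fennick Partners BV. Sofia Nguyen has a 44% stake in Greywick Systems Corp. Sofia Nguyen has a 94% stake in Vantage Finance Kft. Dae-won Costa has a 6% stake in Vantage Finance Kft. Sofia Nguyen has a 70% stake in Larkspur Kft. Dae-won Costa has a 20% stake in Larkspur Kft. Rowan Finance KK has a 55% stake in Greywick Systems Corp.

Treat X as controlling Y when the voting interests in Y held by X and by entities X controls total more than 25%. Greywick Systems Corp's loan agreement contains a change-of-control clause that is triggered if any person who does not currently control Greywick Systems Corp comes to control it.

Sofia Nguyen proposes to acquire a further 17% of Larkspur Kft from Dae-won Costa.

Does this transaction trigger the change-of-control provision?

No

The purchase adds only to Sofia's holdings (Dae-won's stake shrinks), so Sofia is the only person who could newly come to control Greywick.
Sofia holds 44% of Greywick, so Sofia controls Greywick.
So Sofia already controls Greywick before the transaction.
After the purchase, Sofia's direct stake in Larkspur rises to 70% + 17% = 87%, and Dae-won's stake falls to 3%.
Sofia controlled Greywick already, so this is not a new person acquiring control; every other person's position is unchanged or reduced.
No new person acquires control, so the clause is not triggered.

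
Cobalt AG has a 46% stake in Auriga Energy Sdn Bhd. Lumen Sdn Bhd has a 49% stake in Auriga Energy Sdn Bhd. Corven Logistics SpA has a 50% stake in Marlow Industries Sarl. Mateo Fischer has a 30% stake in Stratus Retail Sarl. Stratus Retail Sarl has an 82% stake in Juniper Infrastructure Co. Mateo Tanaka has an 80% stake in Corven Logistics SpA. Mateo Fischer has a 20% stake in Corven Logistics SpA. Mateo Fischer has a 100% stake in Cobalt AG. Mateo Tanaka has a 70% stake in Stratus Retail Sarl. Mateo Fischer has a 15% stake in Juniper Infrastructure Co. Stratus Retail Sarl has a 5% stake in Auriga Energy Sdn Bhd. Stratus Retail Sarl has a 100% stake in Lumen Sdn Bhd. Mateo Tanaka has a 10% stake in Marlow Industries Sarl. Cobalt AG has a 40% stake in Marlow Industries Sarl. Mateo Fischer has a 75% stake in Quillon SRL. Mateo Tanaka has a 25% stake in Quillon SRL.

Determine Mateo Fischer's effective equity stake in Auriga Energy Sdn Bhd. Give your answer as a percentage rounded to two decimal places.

62.20%

Mateo Fischer reaches Auriga along 3 paths.
Via Cobalt: 100% × 46% = 46%.
Via Stratus: 30% × 5% = 1.5%.
Via Stratus → Lumen: 30% × 100% × 49% = 14.7%.
Total: 46% + 1.5% + 14.7% = 62.2%.
Rounded: 62.20%.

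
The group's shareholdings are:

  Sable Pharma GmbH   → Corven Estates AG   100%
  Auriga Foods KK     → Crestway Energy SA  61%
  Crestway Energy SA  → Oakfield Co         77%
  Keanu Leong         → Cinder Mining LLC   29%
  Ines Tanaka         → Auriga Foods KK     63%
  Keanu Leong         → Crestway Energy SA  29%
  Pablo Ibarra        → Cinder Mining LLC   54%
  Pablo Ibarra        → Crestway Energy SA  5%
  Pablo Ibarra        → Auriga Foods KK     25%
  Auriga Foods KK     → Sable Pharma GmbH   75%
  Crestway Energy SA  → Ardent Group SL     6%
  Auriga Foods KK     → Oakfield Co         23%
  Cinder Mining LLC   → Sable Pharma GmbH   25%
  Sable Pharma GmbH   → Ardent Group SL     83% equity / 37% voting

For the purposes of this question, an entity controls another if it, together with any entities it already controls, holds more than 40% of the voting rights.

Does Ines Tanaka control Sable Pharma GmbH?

Yes

Ines holds 63% of Auriga, so Ines controls Auriga.
Auriga holds 75% of Sable, so Ines controls Sable.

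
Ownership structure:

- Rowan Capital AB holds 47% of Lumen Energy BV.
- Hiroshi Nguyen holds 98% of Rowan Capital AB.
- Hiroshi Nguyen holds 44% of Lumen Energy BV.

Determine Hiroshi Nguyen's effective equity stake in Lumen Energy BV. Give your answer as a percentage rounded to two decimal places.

Hiroshi reaches Lumen along 2 paths.
Direct stake: 44% = 44%.
Via Rowan: 98% × 47% = 46.06%.
Total: 44% + 46.06% = 90.06%.

90.06%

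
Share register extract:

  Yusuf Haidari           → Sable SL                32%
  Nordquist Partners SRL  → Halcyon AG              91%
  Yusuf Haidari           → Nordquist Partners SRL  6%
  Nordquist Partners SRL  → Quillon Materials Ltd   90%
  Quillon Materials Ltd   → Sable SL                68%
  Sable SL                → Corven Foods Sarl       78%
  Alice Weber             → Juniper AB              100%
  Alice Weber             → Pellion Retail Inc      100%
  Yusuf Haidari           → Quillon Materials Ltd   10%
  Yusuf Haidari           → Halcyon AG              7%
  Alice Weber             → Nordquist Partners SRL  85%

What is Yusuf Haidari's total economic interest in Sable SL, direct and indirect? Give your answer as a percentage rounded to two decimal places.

Yusuf reaches Sable along 3 paths.
Via Nordquist → Quillon: 6% × 90% × 68% = 3.672%.
Via Quillon: 10% × 68% = 6.8%.
Direct stake: 32% = 32%.
Total: 3.672% + 6.8% + 32% = 42.472%.
Rounded: 42.47%.

42.47%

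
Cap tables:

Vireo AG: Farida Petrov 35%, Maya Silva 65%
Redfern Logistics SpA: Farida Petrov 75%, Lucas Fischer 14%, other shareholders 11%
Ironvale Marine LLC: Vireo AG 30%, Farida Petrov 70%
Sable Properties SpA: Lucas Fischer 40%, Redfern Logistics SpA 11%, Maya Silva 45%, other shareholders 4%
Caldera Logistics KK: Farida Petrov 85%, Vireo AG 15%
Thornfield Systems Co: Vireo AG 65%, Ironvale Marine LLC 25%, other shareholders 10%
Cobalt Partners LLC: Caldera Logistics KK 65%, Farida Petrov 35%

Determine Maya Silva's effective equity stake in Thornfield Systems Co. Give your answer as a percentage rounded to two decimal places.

47.13%

Maya reaches Thornfield along 2 paths.
Via Vireo: 65% × 65% = 42.25%.
Via Vireo → Ironvale: 65% × 30% × 25% = 4.875%.
Total: 42.25% + 4.875% = 47.125%.
Rounded: 47.13%.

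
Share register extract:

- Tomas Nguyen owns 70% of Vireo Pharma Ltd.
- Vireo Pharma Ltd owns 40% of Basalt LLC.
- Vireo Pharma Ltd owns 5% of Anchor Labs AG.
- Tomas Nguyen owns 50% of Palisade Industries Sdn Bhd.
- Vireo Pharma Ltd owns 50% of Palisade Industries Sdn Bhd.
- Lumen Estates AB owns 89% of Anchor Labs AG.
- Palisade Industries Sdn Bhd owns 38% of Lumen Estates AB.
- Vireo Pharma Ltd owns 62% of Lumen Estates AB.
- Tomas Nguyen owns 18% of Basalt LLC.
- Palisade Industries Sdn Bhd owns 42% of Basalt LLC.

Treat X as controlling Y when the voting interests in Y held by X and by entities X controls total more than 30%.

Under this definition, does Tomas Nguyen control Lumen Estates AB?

Tomas holds 70% of Vireo, so Tomas controls Vireo.
Vireo and Tomas together hold 50% + 50% = 100% of Palisade, so Tomas controls Palisade.
Palisade and Vireo together hold 38% + 62% = 100% of Lumen, so Tomas controls Lumen.

Yes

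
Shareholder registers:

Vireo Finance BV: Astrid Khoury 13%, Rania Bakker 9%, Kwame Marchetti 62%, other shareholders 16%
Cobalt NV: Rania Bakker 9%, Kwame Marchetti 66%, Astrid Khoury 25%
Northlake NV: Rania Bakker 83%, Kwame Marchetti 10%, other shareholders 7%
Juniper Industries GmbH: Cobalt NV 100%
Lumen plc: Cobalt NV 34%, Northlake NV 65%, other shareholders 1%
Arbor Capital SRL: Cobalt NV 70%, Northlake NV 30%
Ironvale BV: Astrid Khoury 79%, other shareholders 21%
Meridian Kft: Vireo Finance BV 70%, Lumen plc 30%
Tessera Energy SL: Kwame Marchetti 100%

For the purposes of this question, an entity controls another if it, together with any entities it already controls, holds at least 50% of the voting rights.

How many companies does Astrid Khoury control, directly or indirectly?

Astrid holds 79% of Ironvale, so Astrid controls Ironvale.
No other company's threshold is met.
Astrid controls 1 company.

1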